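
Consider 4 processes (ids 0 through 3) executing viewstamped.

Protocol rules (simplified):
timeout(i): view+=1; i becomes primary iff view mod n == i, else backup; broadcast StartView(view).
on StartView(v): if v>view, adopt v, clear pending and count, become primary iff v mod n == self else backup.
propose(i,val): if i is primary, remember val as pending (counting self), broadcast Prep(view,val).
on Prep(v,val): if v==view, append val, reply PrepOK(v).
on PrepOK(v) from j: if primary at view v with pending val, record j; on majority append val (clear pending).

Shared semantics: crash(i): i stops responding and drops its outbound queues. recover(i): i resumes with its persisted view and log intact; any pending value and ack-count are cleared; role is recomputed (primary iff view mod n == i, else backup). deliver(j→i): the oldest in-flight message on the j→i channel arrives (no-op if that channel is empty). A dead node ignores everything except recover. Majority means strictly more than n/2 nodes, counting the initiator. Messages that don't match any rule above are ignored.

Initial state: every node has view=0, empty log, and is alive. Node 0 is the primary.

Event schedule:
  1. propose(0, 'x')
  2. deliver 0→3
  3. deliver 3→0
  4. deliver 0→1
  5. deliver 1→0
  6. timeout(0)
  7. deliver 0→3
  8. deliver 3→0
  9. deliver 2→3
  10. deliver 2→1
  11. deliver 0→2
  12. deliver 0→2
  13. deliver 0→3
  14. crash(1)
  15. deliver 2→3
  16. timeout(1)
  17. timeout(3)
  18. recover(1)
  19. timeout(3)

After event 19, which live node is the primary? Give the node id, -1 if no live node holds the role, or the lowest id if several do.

step 1 propose(0,'x'): —
step 2 deliver 0→3: 3={back,v=0,log=x}
step 3 deliver 3→0: —
step 4 deliver 0→1: 1={back,v=0,log=x}
step 5 deliver 1→0: 0={prim,v=0,log=x}
step 6 timeout(0): 0={back,v=1,log=x}
step 7 deliver 0→3: 3={back,v=1,log=x}
step 8 deliver 3→0: —
step 9 deliver 2→3: —
step 10 deliver 2→1: —
step 11 deliver 0→2: 2={back,v=0,log=x}
step 12 deliver 0→2: 2={back,v=1,log=x}
step 13 deliver 0→3: —
step 14 crash(1): 1={✗back,v=0,log=x}
step 15 deliver 2→3: —
step 16 timeout(1): —
step 17 timeout(3): 3={back,v=2,log=x}
step 18 recover(1): 1={back,v=0,log=x}
step 19 timeout(3): 3={prim,v=3,log=x}

3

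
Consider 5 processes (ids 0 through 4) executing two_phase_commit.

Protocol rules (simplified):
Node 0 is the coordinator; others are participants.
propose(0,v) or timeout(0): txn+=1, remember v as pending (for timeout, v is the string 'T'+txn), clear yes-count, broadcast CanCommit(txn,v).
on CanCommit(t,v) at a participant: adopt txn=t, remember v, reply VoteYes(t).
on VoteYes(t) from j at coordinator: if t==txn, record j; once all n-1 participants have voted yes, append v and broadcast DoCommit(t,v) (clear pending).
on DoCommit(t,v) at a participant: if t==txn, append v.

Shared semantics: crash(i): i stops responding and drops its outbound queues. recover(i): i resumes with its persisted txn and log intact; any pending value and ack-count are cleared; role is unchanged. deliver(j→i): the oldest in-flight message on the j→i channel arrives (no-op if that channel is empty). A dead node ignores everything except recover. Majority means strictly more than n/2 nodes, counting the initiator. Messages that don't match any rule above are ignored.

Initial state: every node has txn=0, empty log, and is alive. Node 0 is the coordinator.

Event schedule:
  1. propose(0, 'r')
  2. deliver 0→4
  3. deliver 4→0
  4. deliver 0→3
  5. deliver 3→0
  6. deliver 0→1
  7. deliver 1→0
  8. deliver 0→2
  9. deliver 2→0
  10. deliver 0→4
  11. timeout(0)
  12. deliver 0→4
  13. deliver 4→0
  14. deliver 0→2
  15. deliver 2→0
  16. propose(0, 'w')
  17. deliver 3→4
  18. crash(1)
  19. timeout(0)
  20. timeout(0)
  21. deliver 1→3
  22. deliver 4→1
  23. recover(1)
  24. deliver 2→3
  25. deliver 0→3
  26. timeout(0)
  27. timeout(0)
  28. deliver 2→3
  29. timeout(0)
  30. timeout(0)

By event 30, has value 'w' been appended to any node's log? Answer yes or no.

after 1 — propose(0,'r'): n0:coor/t1/[-]
after 2 — deliver 0→4: n4:part/t1/[-]
after 3 — deliver 4→0: ·
after 4 — deliver 0→3: n3:part/t1/[-]
after 5 — deliver 3→0: ·
after 6 — deliver 0→1: n1:part/t1/[-]
after 7 — deliver 1→0: ·
after 8 — deliver 0→2: n2:part/t1/[-]
after 9 — deliver 2→0: n0:coor/t1/[r]
after 10 — deliver 0→4: n4:part/t1/[r]
after 11 — timeout(0): n0:coor/t2/[r]
after 12 — deliver 0→4: n4:part/t2/[r]
after 13 — deliver 4→0: ·
after 14 — deliver 0→2: n2:part/t1/[r]
after 15 — deliver 2→0: ·
after 16 — propose(0,'w'): n0:coor/t3/[r]
after 17 — deliver 3→4: ·
after 18 — crash(1): n1:✗part/t1/[-]
after 19 — timeout(0): n0:coor/t4/[r]
after 20 — timeout(0): n0:coor/t5/[r]
after 21 — deliver 1→3: ·
after 22 — deliver 4→1: ·
after 23 — recover(1): n1:part/t1/[-]
after 24 — deliver 2→3: ·
after 25 — deliver 0→3: n3:part/t1/[r]
after 26 — timeout(0): n0:coor/t6/[r]
after 27 — timeout(0): n0:coor/t7/[r]
after 28 — deliver 2→3: ·
after 29 — timeout(0): n0:coor/t8/[r]
after 30 — timeout(0): n0:coor/t9/[r]

no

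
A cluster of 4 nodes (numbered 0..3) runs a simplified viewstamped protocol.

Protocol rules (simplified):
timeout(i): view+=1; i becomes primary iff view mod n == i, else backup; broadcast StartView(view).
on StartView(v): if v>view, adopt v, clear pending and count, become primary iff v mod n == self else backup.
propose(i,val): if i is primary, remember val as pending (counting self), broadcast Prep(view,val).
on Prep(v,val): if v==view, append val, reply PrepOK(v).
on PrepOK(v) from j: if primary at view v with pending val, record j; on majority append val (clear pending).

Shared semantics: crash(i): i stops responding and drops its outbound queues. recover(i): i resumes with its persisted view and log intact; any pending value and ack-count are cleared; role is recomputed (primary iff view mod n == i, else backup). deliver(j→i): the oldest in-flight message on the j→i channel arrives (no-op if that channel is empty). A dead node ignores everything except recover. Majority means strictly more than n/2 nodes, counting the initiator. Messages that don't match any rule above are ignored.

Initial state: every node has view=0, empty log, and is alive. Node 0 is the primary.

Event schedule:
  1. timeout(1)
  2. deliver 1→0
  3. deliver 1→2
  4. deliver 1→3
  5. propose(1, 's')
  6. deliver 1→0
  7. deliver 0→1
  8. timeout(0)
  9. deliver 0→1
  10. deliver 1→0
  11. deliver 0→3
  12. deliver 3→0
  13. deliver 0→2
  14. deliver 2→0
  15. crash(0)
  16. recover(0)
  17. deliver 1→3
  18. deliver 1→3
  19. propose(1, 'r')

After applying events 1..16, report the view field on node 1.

e1 timeout(1): 1[prim,v=1,-]
e2 deliver 1→0: 0[back,v=1,-]
e3 deliver 1→2: 2[back,v=1,-]
e4 deliver 1→3: 3[back,v=1,-]
e5 propose(1,'s'): ·
e6 deliver 1→0: 0[back,v=1,s]
e7 deliver 0→1: ·
e8 timeout(0): 0[back,v=2,s]
e9 deliver 0→1: 1[back,v=2,-]
e10 deliver 1→0: ·
e11 deliver 0→3: 3[back,v=2,-]
e12 deliver 3→0: ·
e13 deliver 0→2: 2[prim,v=2,-]
e14 deliver 2→0: ·
e15 crash(0): 0[✗back,v=2,s]
e16 recover(0): 0[back,v=2,s]

2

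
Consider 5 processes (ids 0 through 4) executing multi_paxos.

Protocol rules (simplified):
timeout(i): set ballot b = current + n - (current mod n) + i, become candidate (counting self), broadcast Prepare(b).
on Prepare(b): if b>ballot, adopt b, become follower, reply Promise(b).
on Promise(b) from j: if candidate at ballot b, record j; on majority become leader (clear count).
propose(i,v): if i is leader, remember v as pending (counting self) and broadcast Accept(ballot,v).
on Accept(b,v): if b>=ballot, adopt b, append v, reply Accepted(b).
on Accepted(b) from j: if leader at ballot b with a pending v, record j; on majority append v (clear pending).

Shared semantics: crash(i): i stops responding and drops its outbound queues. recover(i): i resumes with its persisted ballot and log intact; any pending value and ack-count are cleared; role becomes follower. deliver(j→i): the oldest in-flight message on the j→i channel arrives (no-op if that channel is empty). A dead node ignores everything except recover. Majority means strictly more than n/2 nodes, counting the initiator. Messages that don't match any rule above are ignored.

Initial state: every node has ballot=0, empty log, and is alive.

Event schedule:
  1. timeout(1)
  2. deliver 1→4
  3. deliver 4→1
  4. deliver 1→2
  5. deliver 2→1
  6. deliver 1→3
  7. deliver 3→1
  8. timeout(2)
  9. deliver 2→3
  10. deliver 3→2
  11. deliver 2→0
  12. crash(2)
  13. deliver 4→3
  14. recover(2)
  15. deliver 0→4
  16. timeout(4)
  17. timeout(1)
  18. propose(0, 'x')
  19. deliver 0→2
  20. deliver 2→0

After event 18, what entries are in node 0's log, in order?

[1] timeout(1) → N1(cand b6 [-])
[2] deliver 1→4 → N4(foll b6 [-])
[3] deliver 4→1 → ∅
[4] deliver 1→2 → N2(foll b6 [-])
[5] deliver 2→1 → N1(lead b6 [-])
[6] deliver 1→3 → N3(foll b6 [-])
[7] deliver 3→1 → ∅
[8] timeout(2) → N2(cand b12 [-])
[9] deliver 2→3 → N3(foll b12 [-])
[10] deliver 3→2 → ∅
[11] deliver 2→0 → N0(foll b12 [-])
[12] crash(2) → N2(✗cand b12 [-])
[13] deliver 4→3 → ∅
[14] recover(2) → N2(foll b12 [-])
[15] deliver 0→4 → ∅
[16] timeout(4) → N4(cand b14 [-])
[17] timeout(1) → N1(cand b11 [-])
[18] propose(0,'x') → ∅

empty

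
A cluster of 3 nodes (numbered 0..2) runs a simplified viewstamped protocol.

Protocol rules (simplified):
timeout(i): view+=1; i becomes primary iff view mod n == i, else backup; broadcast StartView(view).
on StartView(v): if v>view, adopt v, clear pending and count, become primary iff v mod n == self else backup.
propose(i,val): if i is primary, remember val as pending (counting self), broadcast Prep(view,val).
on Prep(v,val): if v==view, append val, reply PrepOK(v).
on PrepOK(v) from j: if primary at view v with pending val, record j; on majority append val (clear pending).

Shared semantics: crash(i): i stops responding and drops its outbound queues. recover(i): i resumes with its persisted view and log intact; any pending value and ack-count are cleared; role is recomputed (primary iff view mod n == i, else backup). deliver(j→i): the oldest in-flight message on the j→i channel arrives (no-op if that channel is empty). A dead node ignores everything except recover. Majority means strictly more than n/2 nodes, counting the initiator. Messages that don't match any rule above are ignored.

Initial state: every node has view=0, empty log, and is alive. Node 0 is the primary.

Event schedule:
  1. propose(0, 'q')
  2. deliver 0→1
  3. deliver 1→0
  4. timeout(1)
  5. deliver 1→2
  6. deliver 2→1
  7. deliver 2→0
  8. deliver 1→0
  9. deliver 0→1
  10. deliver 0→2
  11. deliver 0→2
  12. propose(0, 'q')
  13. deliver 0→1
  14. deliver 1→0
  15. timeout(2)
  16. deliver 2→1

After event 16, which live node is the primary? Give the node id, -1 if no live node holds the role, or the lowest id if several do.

1. propose(0,'q'):  nop
2. deliver 0→1:  <1:back v0 q>
3. deliver 1→0:  <0:prim v0 q>
4. timeout(1):  <1:prim v1 q>
5. deliver 1→2:  <2:back v1 ->
6. deliver 2→1:  nop
7. deliver 2→0:  nop
8. deliver 1→0:  <0:back v1 q>
9. deliver 0→1:  nop
10. deliver 0→2:  nop
11. deliver 0→2:  nop
12. propose(0,'q'):  nop
13. deliver 0→1:  nop
14. deliver 1→0:  nop
15. timeout(2):  <2:prim v2 ->
16. deliver 2→1:  <1:back v2 q>

2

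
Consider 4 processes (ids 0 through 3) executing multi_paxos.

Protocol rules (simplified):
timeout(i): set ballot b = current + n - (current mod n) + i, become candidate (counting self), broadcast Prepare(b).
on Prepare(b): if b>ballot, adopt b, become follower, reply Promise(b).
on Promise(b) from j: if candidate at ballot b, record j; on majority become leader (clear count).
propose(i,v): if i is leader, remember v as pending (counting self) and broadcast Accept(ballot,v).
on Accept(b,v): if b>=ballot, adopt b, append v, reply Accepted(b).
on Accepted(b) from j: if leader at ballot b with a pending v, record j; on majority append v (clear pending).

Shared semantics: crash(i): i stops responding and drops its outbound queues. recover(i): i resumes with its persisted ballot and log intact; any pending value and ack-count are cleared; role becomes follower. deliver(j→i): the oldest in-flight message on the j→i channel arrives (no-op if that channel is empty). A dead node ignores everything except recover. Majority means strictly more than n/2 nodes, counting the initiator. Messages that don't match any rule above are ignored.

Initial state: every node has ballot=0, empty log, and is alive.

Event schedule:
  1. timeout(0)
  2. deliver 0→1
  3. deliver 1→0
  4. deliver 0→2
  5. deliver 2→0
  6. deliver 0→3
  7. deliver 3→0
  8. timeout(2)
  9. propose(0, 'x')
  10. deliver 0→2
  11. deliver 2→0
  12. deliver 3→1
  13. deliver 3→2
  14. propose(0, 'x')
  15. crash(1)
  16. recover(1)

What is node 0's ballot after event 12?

10

1. timeout(0):  <0:cand b4 ->
2. deliver 0→1:  <1:foll b4 ->
3. deliver 1→0:  nop
4. deliver 0→2:  <2:foll b4 ->
5. deliver 2→0:  <0:lead b4 ->
6. deliver 0→3:  <3:foll b4 ->
7. deliver 3→0:  nop
8. timeout(2):  <2:cand b10 ->
9. propose(0,'x'):  nop
10. deliver 0→2:  nop
11. deliver 2→0:  <0:foll b10 ->
12. deliver 3→1:  nop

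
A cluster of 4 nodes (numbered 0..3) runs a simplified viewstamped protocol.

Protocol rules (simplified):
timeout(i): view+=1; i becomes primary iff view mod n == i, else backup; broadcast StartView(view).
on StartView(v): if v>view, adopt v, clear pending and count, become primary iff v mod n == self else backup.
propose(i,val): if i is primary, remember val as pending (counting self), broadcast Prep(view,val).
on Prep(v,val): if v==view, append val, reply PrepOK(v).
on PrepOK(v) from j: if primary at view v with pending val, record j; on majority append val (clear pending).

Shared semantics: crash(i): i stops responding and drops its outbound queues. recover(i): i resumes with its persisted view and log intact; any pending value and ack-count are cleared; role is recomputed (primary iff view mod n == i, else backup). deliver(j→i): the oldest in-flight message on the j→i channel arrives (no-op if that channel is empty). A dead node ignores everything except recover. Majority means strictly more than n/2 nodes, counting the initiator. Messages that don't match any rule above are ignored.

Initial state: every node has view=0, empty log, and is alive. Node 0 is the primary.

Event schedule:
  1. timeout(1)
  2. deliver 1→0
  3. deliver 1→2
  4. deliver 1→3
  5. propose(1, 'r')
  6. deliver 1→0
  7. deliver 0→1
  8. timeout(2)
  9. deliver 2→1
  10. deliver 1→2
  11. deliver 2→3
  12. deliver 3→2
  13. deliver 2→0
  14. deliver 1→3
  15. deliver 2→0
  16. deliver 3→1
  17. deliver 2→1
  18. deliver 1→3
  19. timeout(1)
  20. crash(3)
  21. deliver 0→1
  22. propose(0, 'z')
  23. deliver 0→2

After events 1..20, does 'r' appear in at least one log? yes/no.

[1] timeout(1) → N1(prim v1 [-])
[2] deliver 1→0 → N0(back v1 [-])
[3] deliver 1→2 → N2(back v1 [-])
[4] deliver 1→3 → N3(back v1 [-])
[5] propose(1,'r') → ∅
[6] deliver 1→0 → N0(back v1 [r])
[7] deliver 0→1 → ∅
[8] timeout(2) → N2(prim v2 [-])
[9] deliver 2→1 → N1(back v2 [-])
[10] deliver 1→2 → ∅
[11] deliver 2→3 → N3(back v2 [-])
[12] deliver 3→2 → ∅
[13] deliver 2→0 → N0(back v2 [r])
[14] deliver 1→3 → ∅
[15] deliver 2→0 → ∅
[16] deliver 3→1 → ∅
[17] deliver 2→1 → ∅
[18] deliver 1→3 → ∅
[19] timeout(1) → N1(back v3 [-])
[20] crash(3) → N3(✗back v2 [-])

yes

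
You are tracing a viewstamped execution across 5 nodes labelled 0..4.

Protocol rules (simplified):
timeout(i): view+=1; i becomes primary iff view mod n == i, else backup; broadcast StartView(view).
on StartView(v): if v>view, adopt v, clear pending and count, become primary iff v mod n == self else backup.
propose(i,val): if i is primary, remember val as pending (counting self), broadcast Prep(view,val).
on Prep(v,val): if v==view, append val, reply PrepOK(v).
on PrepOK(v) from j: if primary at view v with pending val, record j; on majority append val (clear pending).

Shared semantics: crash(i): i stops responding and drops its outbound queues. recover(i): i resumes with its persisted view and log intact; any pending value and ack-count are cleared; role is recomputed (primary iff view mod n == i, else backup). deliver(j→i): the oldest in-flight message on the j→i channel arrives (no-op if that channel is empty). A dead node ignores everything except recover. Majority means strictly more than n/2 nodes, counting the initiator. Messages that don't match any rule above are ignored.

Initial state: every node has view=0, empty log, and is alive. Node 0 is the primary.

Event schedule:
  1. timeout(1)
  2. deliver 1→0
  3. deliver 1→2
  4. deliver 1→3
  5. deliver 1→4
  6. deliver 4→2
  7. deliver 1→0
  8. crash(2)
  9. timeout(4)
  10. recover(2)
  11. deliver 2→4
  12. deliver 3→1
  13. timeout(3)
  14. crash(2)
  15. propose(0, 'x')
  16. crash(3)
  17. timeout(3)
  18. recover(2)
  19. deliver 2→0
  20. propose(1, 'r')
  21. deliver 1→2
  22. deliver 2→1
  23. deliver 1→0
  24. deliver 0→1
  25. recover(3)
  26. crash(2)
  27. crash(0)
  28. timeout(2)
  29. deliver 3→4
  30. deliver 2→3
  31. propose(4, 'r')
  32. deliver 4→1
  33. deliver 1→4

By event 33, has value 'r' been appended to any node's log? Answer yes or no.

after 1 — timeout(1): n1:prim/v1/[-]
after 2 — deliver 1→0: n0:back/v1/[-]
after 3 — deliver 1→2: n2:back/v1/[-]
after 4 — deliver 1→3: n3:back/v1/[-]
after 5 — deliver 1→4: n4:back/v1/[-]
after 6 — deliver 4→2: ·
after 7 — deliver 1→0: ·
after 8 — crash(2): n2:✗back/v1/[-]
after 9 — timeout(4): n4:back/v2/[-]
after 10 — recover(2): n2:back/v1/[-]
after 11 — deliver 2→4: ·
after 12 — deliver 3→1: ·
after 13 — timeout(3): n3:back/v2/[-]
after 14 — crash(2): n2:✗back/v1/[-]
after 15 — propose(0,'x'): ·
after 16 — crash(3): n3:✗back/v2/[-]
after 17 — timeout(3): ·
after 18 — recover(2): n2:back/v1/[-]
after 19 — deliver 2→0: ·
after 20 — propose(1,'r'): ·
after 21 — deliver 1→2: n2:back/v1/[r]
after 22 — deliver 2→1: ·
after 23 — deliver 1→0: n0:back/v1/[r]
after 24 — deliver 0→1: n1:prim/v1/[r]
after 25 — recover(3): n3:back/v2/[-]
after 26 — crash(2): n2:✗back/v1/[r]
after 27 — crash(0): n0:✗back/v1/[r]
after 28 — timeout(2): ·
after 29 — deliver 3→4: ·
after 30 — deliver 2→3: ·
after 31 — propose(4,'r'): ·
after 32 — deliver 4→1: n1:back/v2/[r]
after 33 — deliver 1→4: ·

yes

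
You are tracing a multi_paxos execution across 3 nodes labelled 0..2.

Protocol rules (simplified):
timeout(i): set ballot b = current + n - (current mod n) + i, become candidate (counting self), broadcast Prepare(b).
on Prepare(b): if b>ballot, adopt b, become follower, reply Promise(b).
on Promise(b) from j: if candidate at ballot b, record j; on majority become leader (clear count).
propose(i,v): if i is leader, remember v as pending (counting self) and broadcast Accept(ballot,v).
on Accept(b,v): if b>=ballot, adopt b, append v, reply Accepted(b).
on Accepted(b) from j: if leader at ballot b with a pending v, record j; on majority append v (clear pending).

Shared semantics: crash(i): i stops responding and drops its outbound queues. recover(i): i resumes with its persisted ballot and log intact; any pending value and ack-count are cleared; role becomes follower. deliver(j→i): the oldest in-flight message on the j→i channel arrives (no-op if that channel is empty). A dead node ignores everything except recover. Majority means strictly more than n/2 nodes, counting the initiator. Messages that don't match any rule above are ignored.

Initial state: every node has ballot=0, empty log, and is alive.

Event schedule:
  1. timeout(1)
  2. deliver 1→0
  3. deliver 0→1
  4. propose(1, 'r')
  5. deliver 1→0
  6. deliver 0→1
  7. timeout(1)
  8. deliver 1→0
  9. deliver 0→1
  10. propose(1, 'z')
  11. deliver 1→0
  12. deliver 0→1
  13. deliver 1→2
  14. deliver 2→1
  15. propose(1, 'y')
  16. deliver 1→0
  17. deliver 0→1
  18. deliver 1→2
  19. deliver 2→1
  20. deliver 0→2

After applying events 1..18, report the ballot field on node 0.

7

e1 timeout(1): 1[cand,b=4,-]
e2 deliver 1→0: 0[foll,b=4,-]
e3 deliver 0→1: 1[lead,b=4,-]
e4 propose(1,'r'): ·
e5 deliver 1→0: 0[foll,b=4,r]
e6 deliver 0→1: 1[lead,b=4,r]
e7 timeout(1): 1[cand,b=7,r]
e8 deliver 1→0: 0[foll,b=7,r]
e9 deliver 0→1: 1[lead,b=7,r]
e10 propose(1,'z'): ·
e11 deliver 1→0: 0[foll,b=7,r,z]
e12 deliver 0→1: 1[lead,b=7,r,z]
e13 deliver 1→2: 2[foll,b=4,-]
e14 deliver 2→1: ·
e15 propose(1,'y'): ·
e16 deliver 1→0: 0[foll,b=7,r,z,y]
e17 deliver 0→1: 1[lead,b=7,r,z,y]
e18 deliver 1→2: 2[foll,b=4,r]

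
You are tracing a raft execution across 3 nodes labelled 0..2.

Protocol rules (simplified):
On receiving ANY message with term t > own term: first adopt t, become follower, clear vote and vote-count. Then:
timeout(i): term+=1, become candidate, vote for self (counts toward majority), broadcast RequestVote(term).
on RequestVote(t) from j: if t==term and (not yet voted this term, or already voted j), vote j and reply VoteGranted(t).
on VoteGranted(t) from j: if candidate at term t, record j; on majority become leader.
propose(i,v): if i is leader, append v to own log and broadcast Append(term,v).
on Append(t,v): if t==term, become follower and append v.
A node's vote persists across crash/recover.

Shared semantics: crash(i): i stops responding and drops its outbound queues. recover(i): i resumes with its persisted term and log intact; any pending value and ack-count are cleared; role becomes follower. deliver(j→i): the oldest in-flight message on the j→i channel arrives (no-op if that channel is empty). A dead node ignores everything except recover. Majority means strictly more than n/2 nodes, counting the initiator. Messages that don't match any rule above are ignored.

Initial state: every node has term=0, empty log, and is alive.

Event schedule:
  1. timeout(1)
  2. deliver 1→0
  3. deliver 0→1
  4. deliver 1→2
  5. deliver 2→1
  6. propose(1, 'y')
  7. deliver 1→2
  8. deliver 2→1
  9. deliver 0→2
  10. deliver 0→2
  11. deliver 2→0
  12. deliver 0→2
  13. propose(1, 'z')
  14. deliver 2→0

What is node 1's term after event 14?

after 1 — timeout(1): n1:cand/t1/[-]
after 2 — deliver 1→0: n0:foll/t1/[-]
after 3 — deliver 0→1: n1:lead/t1/[-]
after 4 — deliver 1→2: n2:foll/t1/[-]
after 5 — deliver 2→1: ·
after 6 — propose(1,'y'): n1:lead/t1/[y]
after 7 — deliver 1→2: n2:foll/t1/[y]
after 8 — deliver 2→1: ·
after 9 — deliver 0→2: ·
after 10 — deliver 0→2: ·
after 11 — deliver 2→0: ·
after 12 — deliver 0→2: ·
after 13 — propose(1,'z'): n1:lead/t1/[y,z]
after 14 — deliver 2→0: ·

1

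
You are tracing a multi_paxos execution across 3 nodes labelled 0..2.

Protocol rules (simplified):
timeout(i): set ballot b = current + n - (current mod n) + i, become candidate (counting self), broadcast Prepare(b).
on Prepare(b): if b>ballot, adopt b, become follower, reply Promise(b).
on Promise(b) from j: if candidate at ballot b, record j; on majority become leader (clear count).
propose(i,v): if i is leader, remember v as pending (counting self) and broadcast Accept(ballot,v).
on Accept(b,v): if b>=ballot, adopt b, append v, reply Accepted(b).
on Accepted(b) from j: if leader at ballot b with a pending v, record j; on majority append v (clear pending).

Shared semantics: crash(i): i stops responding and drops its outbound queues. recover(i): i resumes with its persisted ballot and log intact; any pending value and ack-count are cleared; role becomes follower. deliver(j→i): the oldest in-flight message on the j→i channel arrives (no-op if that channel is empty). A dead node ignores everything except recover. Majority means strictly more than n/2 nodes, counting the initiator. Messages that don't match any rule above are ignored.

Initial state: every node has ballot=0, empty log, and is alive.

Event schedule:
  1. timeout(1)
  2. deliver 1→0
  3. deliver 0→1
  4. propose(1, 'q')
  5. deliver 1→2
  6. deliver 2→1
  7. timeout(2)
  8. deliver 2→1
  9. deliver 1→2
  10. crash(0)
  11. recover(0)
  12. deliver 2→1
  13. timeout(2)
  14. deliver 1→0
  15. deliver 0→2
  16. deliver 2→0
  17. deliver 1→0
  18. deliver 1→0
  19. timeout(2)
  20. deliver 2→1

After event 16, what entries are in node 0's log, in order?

q

[1] timeout(1) → N1(cand b4 [-])
[2] deliver 1→0 → N0(foll b4 [-])
[3] deliver 0→1 → N1(lead b4 [-])
[4] propose(1,'q') → ∅
[5] deliver 1→2 → N2(foll b4 [-])
[6] deliver 2→1 → ∅
[7] timeout(2) → N2(cand b8 [-])
[8] deliver 2→1 → N1(foll b8 [-])
[9] deliver 1→2 → ∅
[10] crash(0) → N0(✗foll b4 [-])
[11] recover(0) → N0(foll b4 [-])
[12] deliver 2→1 → ∅
[13] timeout(2) → N2(cand b11 [-])
[14] deliver 1→0 → N0(foll b4 [q])
[15] deliver 0→2 → ∅
[16] deliver 2→0 → N0(foll b8 [q])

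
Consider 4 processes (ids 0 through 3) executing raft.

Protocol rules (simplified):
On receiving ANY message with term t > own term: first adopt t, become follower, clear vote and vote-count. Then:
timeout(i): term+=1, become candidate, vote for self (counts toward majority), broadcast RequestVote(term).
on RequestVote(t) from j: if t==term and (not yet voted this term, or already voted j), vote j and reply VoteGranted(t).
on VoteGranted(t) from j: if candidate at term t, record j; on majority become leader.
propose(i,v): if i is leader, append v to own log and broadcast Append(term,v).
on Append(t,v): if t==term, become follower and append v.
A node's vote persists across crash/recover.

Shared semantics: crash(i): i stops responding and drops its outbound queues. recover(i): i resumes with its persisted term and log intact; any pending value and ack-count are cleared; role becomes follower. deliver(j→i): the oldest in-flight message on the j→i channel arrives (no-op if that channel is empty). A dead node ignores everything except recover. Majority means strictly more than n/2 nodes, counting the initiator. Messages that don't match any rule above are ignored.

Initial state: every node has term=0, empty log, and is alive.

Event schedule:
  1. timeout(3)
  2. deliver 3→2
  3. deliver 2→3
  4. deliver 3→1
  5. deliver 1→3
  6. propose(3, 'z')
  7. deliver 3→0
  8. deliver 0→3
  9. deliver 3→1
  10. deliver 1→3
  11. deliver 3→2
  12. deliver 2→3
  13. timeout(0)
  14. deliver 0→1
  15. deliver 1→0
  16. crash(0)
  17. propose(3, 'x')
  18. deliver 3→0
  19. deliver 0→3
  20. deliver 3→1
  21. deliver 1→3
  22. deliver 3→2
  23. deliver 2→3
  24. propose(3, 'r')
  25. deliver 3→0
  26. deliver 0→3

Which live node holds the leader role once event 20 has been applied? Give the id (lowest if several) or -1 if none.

step 1 timeout(3): 3={cand,t=1,log=-}
step 2 deliver 3→2: 2={foll,t=1,log=-}
step 3 deliver 2→3: —
step 4 deliver 3→1: 1={foll,t=1,log=-}
step 5 deliver 1→3: 3={lead,t=1,log=-}
step 6 propose(3,'z'): 3={lead,t=1,log=z}
step 7 deliver 3→0: 0={foll,t=1,log=-}
step 8 deliver 0→3: —
step 9 deliver 3→1: 1={foll,t=1,log=z}
step 10 deliver 1→3: —
step 11 deliver 3→2: 2={foll,t=1,log=z}
step 12 deliver 2→3: —
step 13 timeout(0): 0={cand,t=2,log=-}
step 14 deliver 0→1: 1={foll,t=2,log=z}
step 15 deliver 1→0: —
step 16 crash(0): 0={✗cand,t=2,log=-}
step 17 propose(3,'x'): 3={lead,t=1,log=z,x}
step 18 deliver 3→0: —
step 19 deliver 0→3: —
step 20 deliver 3→1: —

3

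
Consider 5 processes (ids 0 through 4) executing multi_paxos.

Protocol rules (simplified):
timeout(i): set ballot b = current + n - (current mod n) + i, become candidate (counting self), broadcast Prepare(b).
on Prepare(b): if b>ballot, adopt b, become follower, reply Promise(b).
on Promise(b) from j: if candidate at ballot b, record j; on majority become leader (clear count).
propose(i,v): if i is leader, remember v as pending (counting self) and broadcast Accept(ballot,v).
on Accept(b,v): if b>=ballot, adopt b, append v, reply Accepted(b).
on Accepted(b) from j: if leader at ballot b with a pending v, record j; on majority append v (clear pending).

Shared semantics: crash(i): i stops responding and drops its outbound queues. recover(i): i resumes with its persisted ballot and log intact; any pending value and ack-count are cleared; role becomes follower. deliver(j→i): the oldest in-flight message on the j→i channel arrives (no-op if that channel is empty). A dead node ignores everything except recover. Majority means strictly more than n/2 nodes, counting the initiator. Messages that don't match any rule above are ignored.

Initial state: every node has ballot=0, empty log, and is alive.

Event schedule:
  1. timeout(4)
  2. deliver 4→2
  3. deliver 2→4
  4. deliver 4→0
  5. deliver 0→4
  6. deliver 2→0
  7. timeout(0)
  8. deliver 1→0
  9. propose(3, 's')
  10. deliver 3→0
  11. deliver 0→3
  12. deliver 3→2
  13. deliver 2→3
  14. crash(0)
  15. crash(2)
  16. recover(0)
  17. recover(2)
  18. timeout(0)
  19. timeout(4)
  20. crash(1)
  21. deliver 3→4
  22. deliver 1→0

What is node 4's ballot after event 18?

step 1 timeout(4): 4={cand,b=9,log=-}
step 2 deliver 4→2: 2={foll,b=9,log=-}
step 3 deliver 2→4: —
step 4 deliver 4→0: 0={foll,b=9,log=-}
step 5 deliver 0→4: 4={lead,b=9,log=-}
step 6 deliver 2→0: —
step 7 timeout(0): 0={cand,b=10,log=-}
step 8 deliver 1→0: —
step 9 propose(3,'s'): —
step 10 deliver 3→0: —
step 11 deliver 0→3: 3={foll,b=10,log=-}
step 12 deliver 3→2: —
step 13 deliver 2→3: —
step 14 crash(0): 0={✗cand,b=10,log=-}
step 15 crash(2): 2={✗foll,b=9,log=-}
step 16 recover(0): 0={foll,b=10,log=-}
step 17 recover(2): 2={foll,b=9,log=-}
step 18 timeout(0): 0={cand,b=15,log=-}

9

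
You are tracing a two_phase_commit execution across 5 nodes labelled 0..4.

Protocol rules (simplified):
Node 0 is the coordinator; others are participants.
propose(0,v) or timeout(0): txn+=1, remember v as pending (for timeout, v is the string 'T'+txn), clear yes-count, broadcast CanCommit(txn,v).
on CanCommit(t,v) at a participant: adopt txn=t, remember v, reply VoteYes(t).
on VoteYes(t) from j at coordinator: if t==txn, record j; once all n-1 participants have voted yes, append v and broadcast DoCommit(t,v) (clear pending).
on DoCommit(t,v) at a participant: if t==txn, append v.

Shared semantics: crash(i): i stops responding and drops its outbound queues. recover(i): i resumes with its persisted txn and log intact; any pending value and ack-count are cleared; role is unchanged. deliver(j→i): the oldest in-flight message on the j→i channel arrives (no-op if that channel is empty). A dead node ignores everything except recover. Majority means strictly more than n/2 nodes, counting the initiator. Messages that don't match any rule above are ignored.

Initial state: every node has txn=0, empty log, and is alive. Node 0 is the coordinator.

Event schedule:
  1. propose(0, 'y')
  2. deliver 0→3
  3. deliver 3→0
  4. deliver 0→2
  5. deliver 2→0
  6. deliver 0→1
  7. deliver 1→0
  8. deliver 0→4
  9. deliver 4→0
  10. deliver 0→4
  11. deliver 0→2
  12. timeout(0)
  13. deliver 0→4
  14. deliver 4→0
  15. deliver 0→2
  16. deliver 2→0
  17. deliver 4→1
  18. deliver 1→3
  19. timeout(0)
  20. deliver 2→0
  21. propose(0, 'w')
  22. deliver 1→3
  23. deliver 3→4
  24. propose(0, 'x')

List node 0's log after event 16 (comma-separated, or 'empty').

y

after 1 — propose(0,'y'): n0:coor/t1/[-]
after 2 — deliver 0→3: n3:part/t1/[-]
after 3 — deliver 3→0: ·
after 4 — deliver 0→2: n2:part/t1/[-]
after 5 — deliver 2→0: ·
after 6 — deliver 0→1: n1:part/t1/[-]
after 7 — deliver 1→0: ·
after 8 — deliver 0→4: n4:part/t1/[-]
after 9 — deliver 4→0: n0:coor/t1/[y]
after 10 — deliver 0→4: n4:part/t1/[y]
after 11 — deliver 0→2: n2:part/t1/[y]
after 12 — timeout(0): n0:coor/t2/[y]
after 13 — deliver 0→4: n4:part/t2/[y]
after 14 — deliver 4→0: ·
after 15 — deliver 0→2: n2:part/t2/[y]
after 16 — deliver 2→0: ·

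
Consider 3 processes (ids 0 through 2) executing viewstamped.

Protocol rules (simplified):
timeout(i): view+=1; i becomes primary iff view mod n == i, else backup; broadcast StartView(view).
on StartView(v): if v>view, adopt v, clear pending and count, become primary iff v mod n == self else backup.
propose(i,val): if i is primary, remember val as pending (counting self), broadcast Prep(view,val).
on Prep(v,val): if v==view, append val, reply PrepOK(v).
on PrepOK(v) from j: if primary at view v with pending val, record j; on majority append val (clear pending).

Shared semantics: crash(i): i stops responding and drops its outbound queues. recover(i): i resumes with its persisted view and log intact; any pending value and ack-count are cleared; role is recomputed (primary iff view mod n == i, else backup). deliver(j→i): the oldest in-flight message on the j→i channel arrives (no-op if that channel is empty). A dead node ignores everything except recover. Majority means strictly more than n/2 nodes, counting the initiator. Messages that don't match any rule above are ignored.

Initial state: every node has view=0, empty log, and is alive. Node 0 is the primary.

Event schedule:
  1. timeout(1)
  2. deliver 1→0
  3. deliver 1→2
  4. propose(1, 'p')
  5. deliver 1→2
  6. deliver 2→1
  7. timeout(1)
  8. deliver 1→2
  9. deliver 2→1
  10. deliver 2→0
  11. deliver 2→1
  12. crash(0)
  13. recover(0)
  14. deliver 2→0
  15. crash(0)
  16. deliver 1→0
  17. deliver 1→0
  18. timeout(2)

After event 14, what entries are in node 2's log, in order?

[1] timeout(1) → N1(prim v1 [-])
[2] deliver 1→0 → N0(back v1 [-])
[3] deliver 1→2 → N2(back v1 [-])
[4] propose(1,'p') → ∅
[5] deliver 1→2 → N2(back v1 [p])
[6] deliver 2→1 → N1(prim v1 [p])
[7] timeout(1) → N1(back v2 [p])
[8] deliver 1→2 → N2(prim v2 [p])
[9] deliver 2→1 → ∅
[10] deliver 2→0 → ∅
[11] deliver 2→1 → ∅
[12] crash(0) → N0(✗back v1 [-])
[13] recover(0) → N0(back v1 [-])
[14] deliver 2→0 → ∅

p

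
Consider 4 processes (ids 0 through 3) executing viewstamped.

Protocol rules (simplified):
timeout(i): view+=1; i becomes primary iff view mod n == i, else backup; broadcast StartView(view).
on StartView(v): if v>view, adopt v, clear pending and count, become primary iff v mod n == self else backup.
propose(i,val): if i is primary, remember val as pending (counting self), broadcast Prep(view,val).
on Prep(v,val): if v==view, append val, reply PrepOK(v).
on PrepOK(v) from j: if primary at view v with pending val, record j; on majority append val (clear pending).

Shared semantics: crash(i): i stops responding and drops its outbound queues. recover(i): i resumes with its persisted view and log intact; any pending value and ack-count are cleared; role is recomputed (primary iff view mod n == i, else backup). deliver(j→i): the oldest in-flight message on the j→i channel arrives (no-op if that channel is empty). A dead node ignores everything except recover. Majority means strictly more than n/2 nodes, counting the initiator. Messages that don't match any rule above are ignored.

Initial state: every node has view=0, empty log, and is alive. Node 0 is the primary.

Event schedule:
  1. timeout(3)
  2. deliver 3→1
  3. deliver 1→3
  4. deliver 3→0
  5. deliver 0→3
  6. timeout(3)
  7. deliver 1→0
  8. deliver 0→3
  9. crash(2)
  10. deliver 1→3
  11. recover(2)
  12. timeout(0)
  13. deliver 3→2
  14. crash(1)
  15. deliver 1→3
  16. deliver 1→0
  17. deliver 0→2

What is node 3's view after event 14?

1. timeout(3):  <3:back v1 ->
2. deliver 3→1:  <1:prim v1 ->
3. deliver 1→3:  nop
4. deliver 3→0:  <0:back v1 ->
5. deliver 0→3:  nop
6. timeout(3):  <3:back v2 ->
7. deliver 1→0:  nop
8. deliver 0→3:  nop
9. crash(2):  <2:✗back v0 ->
10. deliver 1→3:  nop
11. recover(2):  <2:back v0 ->
12. timeout(0):  <0:back v2 ->
13. deliver 3→2:  <2:back v1 ->
14. crash(1):  <1:✗prim v1 ->

2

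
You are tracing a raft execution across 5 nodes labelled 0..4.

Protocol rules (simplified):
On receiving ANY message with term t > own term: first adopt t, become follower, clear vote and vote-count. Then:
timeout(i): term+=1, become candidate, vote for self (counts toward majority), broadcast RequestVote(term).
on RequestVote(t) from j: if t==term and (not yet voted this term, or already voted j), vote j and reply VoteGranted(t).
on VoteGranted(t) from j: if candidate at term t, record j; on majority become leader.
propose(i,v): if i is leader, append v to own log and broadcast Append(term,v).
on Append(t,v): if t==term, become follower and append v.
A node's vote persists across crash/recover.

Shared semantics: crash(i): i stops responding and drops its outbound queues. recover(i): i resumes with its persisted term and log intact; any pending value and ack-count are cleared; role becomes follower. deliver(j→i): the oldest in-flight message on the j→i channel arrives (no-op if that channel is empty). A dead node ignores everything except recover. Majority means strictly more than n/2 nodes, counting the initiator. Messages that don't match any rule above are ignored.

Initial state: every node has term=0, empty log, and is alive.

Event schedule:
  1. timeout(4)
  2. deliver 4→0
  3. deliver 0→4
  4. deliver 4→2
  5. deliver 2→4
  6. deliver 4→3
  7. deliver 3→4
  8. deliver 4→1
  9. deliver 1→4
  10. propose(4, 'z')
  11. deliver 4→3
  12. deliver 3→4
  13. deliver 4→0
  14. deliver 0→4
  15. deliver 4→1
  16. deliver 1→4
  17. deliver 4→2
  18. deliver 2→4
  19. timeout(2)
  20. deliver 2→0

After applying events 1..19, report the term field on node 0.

[1] timeout(4) → N4(cand t1 [-])
[2] deliver 4→0 → N0(foll t1 [-])
[3] deliver 0→4 → ∅
[4] deliver 4→2 → N2(foll t1 [-])
[5] deliver 2→4 → N4(lead t1 [-])
[6] deliver 4→3 → N3(foll t1 [-])
[7] deliver 3→4 → ∅
[8] deliver 4→1 → N1(foll t1 [-])
[9] deliver 1→4 → ∅
[10] propose(4,'z') → N4(lead t1 [z])
[11] deliver 4→3 → N3(foll t1 [z])
[12] deliver 3→4 → ∅
[13] deliver 4→0 → N0(foll t1 [z])
[14] deliver 0→4 → ∅
[15] deliver 4→1 → N1(foll t1 [z])
[16] deliver 1→4 → ∅
[17] deliver 4→2 → N2(foll t1 [z])
[18] deliver 2→4 → ∅
[19] timeout(2) → N2(cand t2 [z])

1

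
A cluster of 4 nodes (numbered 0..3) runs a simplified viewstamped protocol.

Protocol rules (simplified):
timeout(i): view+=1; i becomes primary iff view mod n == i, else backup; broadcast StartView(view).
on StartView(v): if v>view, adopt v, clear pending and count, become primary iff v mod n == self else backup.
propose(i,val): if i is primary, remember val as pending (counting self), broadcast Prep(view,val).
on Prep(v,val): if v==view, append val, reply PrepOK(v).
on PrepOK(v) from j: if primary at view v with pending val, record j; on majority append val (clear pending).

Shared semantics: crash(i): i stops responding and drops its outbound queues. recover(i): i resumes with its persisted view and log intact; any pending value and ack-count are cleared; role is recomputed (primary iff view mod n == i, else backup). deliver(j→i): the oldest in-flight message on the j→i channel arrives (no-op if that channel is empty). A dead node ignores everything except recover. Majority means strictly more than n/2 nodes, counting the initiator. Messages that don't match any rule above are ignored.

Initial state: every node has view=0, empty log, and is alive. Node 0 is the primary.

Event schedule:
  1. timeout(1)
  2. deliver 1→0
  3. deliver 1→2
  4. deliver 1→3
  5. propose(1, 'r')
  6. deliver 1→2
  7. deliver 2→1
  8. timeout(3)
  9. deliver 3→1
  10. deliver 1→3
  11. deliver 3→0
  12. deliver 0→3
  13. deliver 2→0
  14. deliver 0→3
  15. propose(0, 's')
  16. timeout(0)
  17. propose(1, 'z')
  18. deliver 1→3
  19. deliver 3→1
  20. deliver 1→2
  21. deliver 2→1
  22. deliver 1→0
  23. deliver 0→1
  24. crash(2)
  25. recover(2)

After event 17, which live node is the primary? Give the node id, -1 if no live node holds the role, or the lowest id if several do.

-1

1. timeout(1):  <1:prim v1 ->
2. deliver 1→0:  <0:back v1 ->
3. deliver 1→2:  <2:back v1 ->
4. deliver 1→3:  <3:back v1 ->
5. propose(1,'r'):  nop
6. deliver 1→2:  <2:back v1 r>
7. deliver 2→1:  nop
8. timeout(3):  <3:back v2 ->
9. deliver 3→1:  <1:back v2 ->
10. deliver 1→3:  nop
11. deliver 3→0:  <0:back v2 ->
12. deliver 0→3:  nop
13. deliver 2→0:  nop
14. deliver 0→3:  nop
15. propose(0,'s'):  nop
16. timeout(0):  <0:back v3 ->
17. propose(1,'z'):  nop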